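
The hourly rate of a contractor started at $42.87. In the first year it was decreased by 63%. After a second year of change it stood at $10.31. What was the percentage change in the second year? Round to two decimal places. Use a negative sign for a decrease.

-35.00%

After the first year: $42.87 × 0.37 = $15.8619.
Second-year multiplier: $10.31 ÷ $15.8619 ≈ 0.649985.
That is a change of -35.00%.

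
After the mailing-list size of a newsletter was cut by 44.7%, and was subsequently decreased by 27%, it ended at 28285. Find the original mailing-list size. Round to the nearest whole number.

70066

Undoing the 27% decrease: 28285 ÷ 0.73 ≈ 38746.575342.
Undoing the 44.7% decrease: 38746.575342 ÷ 0.553 ≈ 70066.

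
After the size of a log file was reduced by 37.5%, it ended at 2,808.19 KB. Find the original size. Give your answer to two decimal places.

4,493.10 KB

The overall multiplier applied was 0.625.
So the original size was 2,808.19 ÷ 0.625 ≈ 4,493.10 KB.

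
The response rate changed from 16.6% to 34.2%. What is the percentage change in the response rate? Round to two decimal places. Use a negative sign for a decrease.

The change is 34.2 − 16.6 = 17.6 percentage points.
Relative to the original 16.6%, that is 17.6 ÷ 16.6 ≈ 106.02%.

106.02%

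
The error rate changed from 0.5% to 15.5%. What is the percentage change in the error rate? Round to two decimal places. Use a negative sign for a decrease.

The change is 15.5 − 0.5 = 15.0 percentage points.
Relative to the original 0.5%, that is 15.0 ÷ 0.5 = 3000.00%.

3000.00%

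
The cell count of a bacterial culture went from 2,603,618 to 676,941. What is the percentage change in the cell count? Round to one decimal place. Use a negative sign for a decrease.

Change: 676,941 − 2,603,618 = -1,926,677.
Relative to the original: -1,926,677 ÷ 2,603,618 ≈ -74.0%.

-74.0%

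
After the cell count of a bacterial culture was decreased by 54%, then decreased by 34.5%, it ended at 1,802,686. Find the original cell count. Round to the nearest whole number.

The overall multiplier applied was 0.46 × 0.655 = 0.3013.
So the original cell count was 1,802,686 ÷ 0.3013 ≈ 5,983,027.

5,983,027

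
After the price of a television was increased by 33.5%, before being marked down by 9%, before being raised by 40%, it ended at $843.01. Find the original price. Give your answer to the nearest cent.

Undoing the 40% increase: $843.01 ÷ 1.4 = $602.15.
Undoing the 9% decrease: $602.15 ÷ 0.91 ≈ $661.703297.
Undoing the 33.5% increase: $661.703297 ÷ 1.335 ≈ $495.66.

$495.66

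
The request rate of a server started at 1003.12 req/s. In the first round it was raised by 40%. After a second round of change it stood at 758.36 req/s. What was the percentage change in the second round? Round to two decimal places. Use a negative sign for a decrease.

After the first round: 1003.12 × 1.4 = 1404.368.
Second-round multiplier: 758.36 ÷ 1404.368 ≈ 0.540001.
That is a change of -46.00%.

-46.00%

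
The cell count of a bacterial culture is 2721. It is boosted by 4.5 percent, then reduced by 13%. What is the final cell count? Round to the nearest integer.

2474

Apply the 4.5% increase: 2721 × 1.045 = 2843.445.
Apply the 13% decrease: 2843.445 × 0.87 = 2473.79715 ≈ 2474.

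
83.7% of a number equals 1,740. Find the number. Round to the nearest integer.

2,079

1,740 ÷ 0.837 ≈ 2,079.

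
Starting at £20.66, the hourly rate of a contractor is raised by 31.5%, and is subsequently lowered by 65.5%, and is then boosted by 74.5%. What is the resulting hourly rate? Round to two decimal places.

£16.36

Apply the 31.5% increase: £20.66 × 1.315 = £27.1679.
Apply the 65.5% decrease: £27.1679 × 0.345 = £9.3729255.
Apply the 74.5% increase: £9.3729255 × 1.745 = £16.3557549975 ≈ £16.36.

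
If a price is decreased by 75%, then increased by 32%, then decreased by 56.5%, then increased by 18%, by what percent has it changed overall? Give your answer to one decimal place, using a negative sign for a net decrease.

-83.1%

A 75% decrease multiplies by 0.25.
Then a 32% increase: 0.25 × 1.32 = 0.33.
Then a 56.5% decrease: 0.33 × 0.435 = 0.14355.
Then an 18% increase: 0.14355 × 1.18 = 0.169389.
Overall factor 0.169389, i.e. -83.1%.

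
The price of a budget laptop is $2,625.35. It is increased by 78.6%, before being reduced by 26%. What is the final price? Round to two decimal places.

$3,469.77

Apply the 78.6% increase: $2,625.35 × 1.786 = $4688.8751.
Apply the 26% decrease: $4688.8751 × 0.74 = $3469.767574 ≈ $3,469.77.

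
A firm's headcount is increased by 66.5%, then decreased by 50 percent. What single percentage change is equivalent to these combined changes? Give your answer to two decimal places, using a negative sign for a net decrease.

The combined multiplier is 1.665 × 0.5 = 0.8325.
That corresponds to a decrease of 16.75%.

-16.75%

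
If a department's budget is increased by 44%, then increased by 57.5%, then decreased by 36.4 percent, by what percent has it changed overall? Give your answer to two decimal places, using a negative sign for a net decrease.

The combined multiplier is 1.44 × 1.575 × 0.636 = 1.442448.
That corresponds to an increase of 44.24%.

44.24%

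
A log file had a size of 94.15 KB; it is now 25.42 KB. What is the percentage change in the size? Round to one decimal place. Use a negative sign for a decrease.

Change: 25.42 − 94.15 = -68.73.
Relative to the original: -68.73 ÷ 94.15 ≈ -73.0%.

-73.0%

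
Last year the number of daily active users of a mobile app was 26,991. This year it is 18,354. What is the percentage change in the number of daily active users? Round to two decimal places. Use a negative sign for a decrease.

Change: 18,354 − 26,991 = -8,637.
Relative to the original: -8,637 ÷ 26,991 ≈ -32.00%.

-32.00%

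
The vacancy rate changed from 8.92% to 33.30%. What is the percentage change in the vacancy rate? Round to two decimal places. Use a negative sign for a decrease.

273.32%

The change is 33.30 − 8.92 = 24.38 percentage points.
Relative to the original 8.92%, that is 24.38 ÷ 8.92 ≈ 273.32%.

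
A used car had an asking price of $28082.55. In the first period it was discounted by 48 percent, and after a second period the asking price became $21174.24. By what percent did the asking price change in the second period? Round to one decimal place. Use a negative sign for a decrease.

45.0%

After the first period: $28082.55 × 0.52 = $14602.926.
Second-period multiplier: $21174.24 ÷ $14602.926 ≈ 1.45.
That is a change of 45.0%.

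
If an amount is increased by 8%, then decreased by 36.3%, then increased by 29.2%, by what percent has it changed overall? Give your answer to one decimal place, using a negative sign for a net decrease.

The combined multiplier is 1.08 × 0.637 × 1.292 = 0.88884432.
That corresponds to a decrease of 11.1%.

-11.1%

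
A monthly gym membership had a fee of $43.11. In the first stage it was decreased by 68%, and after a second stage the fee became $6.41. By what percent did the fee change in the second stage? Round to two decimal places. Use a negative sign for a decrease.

After the first stage: $43.11 × 0.32 = $13.7952.
Second-stage multiplier: $6.41 ÷ $13.7952 ≈ 0.464654.
That is a change of -53.53%.

-53.53%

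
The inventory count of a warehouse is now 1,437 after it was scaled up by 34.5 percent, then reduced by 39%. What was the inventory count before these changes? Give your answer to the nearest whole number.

1,751

Undoing the 39% decrease: 1,437 ÷ 0.61 ≈ 2355.737705.
Undoing the 34.5% increase: 2355.737705 ÷ 1.345 ≈ 1,751.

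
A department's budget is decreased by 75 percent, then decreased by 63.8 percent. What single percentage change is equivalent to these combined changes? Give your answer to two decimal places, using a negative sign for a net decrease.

The combined multiplier is 0.25 × 0.362 = 0.0905.
That corresponds to a decrease of 90.95%.

-90.95%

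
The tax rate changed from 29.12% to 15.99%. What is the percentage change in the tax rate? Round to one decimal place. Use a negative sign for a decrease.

-45.1%

The change is 15.99 − 29.12 = -13.13 percentage points.
Relative to the original 29.12%, that is -13.13 ÷ 29.12 ≈ -45.1%.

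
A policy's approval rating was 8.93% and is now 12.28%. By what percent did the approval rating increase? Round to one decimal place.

The change is 12.28 − 8.93 = 3.35 percentage points.
Relative to the original 8.93%, that is 3.35 ÷ 8.93 ≈ 37.5%.
So the approval rating rose by 37.5%.

37.5%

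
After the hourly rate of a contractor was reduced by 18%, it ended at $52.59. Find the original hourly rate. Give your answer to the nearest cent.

The overall multiplier applied was 0.82.
So the original hourly rate was $52.59 ÷ 0.82 ≈ $64.13.

$64.13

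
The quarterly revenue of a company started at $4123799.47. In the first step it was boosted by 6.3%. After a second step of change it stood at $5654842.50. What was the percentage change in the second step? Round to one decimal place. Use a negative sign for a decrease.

29.0%

After the first step: $4123799.47 × 1.063 = $4383598.83661.
Second-step multiplier: $5654842.50 ÷ $4383598.83661 ≈ 1.29.
That is a change of 29.0%.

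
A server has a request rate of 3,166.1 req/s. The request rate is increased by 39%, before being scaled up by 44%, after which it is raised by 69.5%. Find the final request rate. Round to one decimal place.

39% increase: 3,166.1 × 1.39 = 4400.879.
Apply the 44% increase: 4400.879 × 1.44 = 6337.26576.
After the 69.5% increase: 6337.26576 × 1.695 = 10741.6654632 ≈ 10,741.7.

10,741.7 req/s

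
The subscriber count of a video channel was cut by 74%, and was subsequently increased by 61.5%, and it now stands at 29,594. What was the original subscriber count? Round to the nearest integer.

Undoing the 61.5% increase: 29,594 ÷ 1.615 ≈ 18324.458204.
Undoing the 74% decrease: 18324.458204 ÷ 0.26 ≈ 70,479.

70,479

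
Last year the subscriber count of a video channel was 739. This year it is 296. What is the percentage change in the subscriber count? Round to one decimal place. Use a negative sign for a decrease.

-59.9%

Change: 296 − 739 = -443.
Relative to the original: -443 ÷ 739 ≈ -59.9%.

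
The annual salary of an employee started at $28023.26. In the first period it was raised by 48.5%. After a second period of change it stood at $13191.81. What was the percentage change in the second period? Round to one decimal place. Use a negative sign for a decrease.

-68.3%

After the first period: $28023.26 × 1.485 = $41614.5411.
Second-period multiplier: $13191.81 ÷ $41614.5411 ≈ 0.317.
That is a change of -68.3%.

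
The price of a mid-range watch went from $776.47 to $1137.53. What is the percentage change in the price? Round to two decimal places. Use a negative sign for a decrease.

46.50%

Change: $1137.53 − $776.47 = $361.06.
Relative to the original: $361.06 ÷ $776.47 ≈ 46.50%.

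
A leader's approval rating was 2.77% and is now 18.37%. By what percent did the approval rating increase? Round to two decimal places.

The change is 18.37 − 2.77 = 15.60 percentage points.
Relative to the original 2.77%, that is 15.60 ÷ 2.77 ≈ 563.18%.
So the approval rating rose by 563.18%.

563.18%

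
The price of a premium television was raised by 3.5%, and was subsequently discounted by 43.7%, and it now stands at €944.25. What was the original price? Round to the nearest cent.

Undoing the 43.7% decrease: €944.25 ÷ 0.563 ≈ €1677.175844.
Undoing the 3.5% increase: €1677.175844 ÷ 1.035 ≈ €1620.46.

€1620.46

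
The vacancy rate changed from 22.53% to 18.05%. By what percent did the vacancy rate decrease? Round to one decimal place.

19.9%

The change is 18.05 − 22.53 = -4.48 percentage points.
Relative to the original 22.53%, that is -4.48 ÷ 22.53 ≈ -19.9%.
So the vacancy rate fell by 19.9%.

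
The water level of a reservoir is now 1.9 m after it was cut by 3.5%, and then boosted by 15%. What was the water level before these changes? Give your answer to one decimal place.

The overall multiplier applied was 0.965 × 1.15 = 1.10975.
So the original water level was 1.9 ÷ 1.10975 ≈ 1.7 m.

1.7 m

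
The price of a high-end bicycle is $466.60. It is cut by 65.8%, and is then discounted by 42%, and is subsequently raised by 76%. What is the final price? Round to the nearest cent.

$162.90

65.8% decrease: $466.60 × 0.342 = $159.5772.
42% decrease: $159.5772 × 0.58 = $92.554776.
After the 76% increase: $92.554776 × 1.76 = $162.89640576 ≈ $162.90.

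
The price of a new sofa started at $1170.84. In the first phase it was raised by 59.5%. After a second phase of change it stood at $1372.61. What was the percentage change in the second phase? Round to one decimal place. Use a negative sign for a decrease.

After the first phase: $1170.84 × 1.595 = $1867.4898.
Second-phase multiplier: $1372.61 ÷ $1867.4898 ≈ 0.735.
That is a change of -26.5%.

-26.5%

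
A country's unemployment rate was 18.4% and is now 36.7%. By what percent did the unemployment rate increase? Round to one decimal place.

The change is 36.7 − 18.4 = 18.3 percentage points.
Relative to the original 18.4%, that is 18.3 ÷ 18.4 ≈ 99.5%.
So the unemployment rate rose by 99.5%.

99.5%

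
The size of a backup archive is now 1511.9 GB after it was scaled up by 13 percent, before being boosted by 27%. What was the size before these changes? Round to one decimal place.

Undoing the 27% increase: 1511.9 ÷ 1.27 ≈ 1190.472441.
Undoing the 13% increase: 1190.472441 ÷ 1.13 ≈ 1053.5 GB.

1053.5 GB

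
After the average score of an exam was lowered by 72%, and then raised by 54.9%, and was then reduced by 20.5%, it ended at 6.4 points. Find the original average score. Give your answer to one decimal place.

18.6 points

The overall multiplier applied was 0.28 × 1.549 × 0.795 = 0.3448074.
So the original average score was 6.4 ÷ 0.3448074 ≈ 18.6 points.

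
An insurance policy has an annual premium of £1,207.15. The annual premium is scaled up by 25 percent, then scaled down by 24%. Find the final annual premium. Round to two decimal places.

Each change multiplies by a factor: 1.25 × 0.76 = 0.95.
£1,207.15 × 0.95 = £1146.7925 ≈ £1,146.79.

£1,146.79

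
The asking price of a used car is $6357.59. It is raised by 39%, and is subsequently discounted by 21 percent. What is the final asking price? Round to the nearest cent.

$6981.27

Apply the 39% increase: $6357.59 × 1.39 = $8837.0501.
After the 21% decrease: $8837.0501 × 0.79 = $6981.269579 ≈ $6981.27.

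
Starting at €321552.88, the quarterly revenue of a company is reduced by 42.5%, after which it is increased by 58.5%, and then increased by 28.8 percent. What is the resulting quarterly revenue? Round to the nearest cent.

42.5% decrease: €321552.88 × 0.575 = €184892.906.
After the 58.5% increase: €184892.906 × 1.585 = €293055.25601.
Apply the 28.8% increase: €293055.25601 × 1.288 = €377455.16974088 ≈ €377455.17.

€377455.17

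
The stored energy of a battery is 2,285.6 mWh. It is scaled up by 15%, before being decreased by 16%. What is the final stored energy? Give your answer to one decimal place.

After the 15% increase: 2,285.6 × 1.15 = 2628.44.
16% decrease: 2628.44 × 0.84 = 2207.8896 ≈ 2,207.9.

2,207.9 mWh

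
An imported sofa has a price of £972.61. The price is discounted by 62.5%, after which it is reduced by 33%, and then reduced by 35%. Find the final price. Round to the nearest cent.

Each change multiplies by a factor: 0.375 × 0.67 × 0.65 = 0.1633125.
£972.61 × 0.1633125 = £158.839370625 ≈ £158.84.

£158.84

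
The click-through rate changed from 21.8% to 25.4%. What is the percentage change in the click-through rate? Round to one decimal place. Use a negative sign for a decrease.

16.5%

The change is 25.4 − 21.8 = 3.6 percentage points.
Relative to the original 21.8%, that is 3.6 ÷ 21.8 ≈ 16.5%.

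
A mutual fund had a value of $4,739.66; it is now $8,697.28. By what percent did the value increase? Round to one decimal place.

83.5%

Change: $8,697.28 − $4,739.66 = $3,957.62.
Relative to the original: $3,957.62 ÷ $4,739.66 ≈ 83.5%.
So the value increased by 83.5%.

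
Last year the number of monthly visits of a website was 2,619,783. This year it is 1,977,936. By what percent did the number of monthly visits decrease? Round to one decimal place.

24.5%

Change: 1,977,936 − 2,619,783 = -641,847.
Relative to the original: -641,847 ÷ 2,619,783 ≈ -24.5%.
So the number of monthly visits decreased by 24.5%.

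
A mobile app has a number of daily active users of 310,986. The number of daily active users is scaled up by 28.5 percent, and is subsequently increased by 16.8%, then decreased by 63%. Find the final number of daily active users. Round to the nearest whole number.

172,698

Apply the 28.5% increase: 310,986 × 1.285 = 399617.01.
After the 16.8% increase: 399617.01 × 1.168 = 466752.66768.
Apply the 63% decrease: 466752.66768 × 0.37 = 172698.4870416 ≈ 172,698.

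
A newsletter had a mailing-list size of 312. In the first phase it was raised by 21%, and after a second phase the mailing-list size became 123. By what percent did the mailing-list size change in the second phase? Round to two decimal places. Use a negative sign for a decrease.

-67.42%

After the first phase: 312 × 1.21 = 377.52.
Second-phase multiplier: 123 ÷ 377.52 ≈ 0.325811.
That is a change of -67.42%.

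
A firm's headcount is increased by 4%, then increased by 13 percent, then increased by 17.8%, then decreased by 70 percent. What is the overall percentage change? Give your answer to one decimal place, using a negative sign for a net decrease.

-58.5%

The combined multiplier is 1.04 × 1.13 × 1.178 × 0.3 = 0.41531568.
That corresponds to a decrease of 58.5%.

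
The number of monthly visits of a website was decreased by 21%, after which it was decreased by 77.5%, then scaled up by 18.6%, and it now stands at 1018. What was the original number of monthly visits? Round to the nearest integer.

The overall multiplier applied was 0.79 × 0.225 × 1.186 = 0.2108115.
So the original number of monthly visits was 1018 ÷ 0.2108115 ≈ 4829.

4829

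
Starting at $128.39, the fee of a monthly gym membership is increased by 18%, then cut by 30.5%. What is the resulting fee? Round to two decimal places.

Each change multiplies by a factor: 1.18 × 0.695 = 0.8201.
$128.39 × 0.8201 = $105.292639 ≈ $105.29.

$105.29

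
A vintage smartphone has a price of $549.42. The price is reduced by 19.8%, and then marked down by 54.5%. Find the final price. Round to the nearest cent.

$200.49

Each change multiplies by a factor: 0.802 × 0.455 = 0.36491.
$549.42 × 0.36491 = $200.4888522 ≈ $200.49.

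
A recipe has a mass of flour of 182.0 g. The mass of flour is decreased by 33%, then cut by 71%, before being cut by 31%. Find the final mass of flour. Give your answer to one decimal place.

Each change multiplies by a factor: 0.67 × 0.29 × 0.69 = 0.134067.
182.0 × 0.134067 = 24.400194 ≈ 24.4.

24.4 g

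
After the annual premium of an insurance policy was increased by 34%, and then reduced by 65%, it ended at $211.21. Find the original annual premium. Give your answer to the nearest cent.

$450.34

The overall multiplier applied was 1.34 × 0.35 = 0.469.
So the original annual premium was $211.21 ÷ 0.469 ≈ $450.34.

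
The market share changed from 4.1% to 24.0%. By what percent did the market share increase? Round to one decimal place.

485.4%

The change is 24.0 − 4.1 = 19.9 percentage points.
Relative to the original 4.1%, that is 19.9 ÷ 4.1 ≈ 485.4%.
So the market share rose by 485.4%.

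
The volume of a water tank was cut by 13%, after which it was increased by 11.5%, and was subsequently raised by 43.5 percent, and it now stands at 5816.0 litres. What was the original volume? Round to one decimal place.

4178.1 litres

Undoing the 43.5% increase: 5816.0 ÷ 1.435 ≈ 4052.961672.
Undoing the 11.5% increase: 4052.961672 ÷ 1.115 ≈ 3634.943204.
Undoing the 13% decrease: 3634.943204 ÷ 0.87 ≈ 4178.1 litres.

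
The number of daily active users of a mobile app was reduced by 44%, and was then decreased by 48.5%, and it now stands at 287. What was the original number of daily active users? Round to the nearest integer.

995

The overall multiplier applied was 0.56 × 0.515 = 0.2884.
So the original number of daily active users was 287 ÷ 0.2884 ≈ 995.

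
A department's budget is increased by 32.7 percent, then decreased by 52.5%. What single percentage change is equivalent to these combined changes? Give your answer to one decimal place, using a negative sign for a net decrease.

The combined multiplier is 1.327 × 0.475 = 0.630325.
That corresponds to a decrease of 37.0%.

-37.0%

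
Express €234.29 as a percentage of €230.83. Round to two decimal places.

€234.29 ÷ €230.83 ≈ 101.50%.

101.50%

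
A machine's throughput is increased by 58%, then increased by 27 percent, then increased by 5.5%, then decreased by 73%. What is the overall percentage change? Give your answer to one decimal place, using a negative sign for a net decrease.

A 58% increase multiplies by 1.58.
Then a 27% increase: 1.58 × 1.27 = 2.0066.
Then a 5.5% increase: 2.0066 × 1.055 = 2.116963.
Then a 73% decrease: 2.116963 × 0.27 = 0.57158001.
Overall factor 0.57158001, i.e. -42.8%.

-42.8%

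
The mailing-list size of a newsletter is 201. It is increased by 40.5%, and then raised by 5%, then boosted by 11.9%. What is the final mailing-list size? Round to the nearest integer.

332

40.5% increase: 201 × 1.405 = 282.405.
5% increase: 282.405 × 1.05 = 296.52525.
Apply the 11.9% increase: 296.52525 × 1.119 = 331.81175475 ≈ 332.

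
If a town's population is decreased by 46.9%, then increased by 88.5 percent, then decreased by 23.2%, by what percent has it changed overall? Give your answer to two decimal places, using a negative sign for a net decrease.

The combined multiplier is 0.531 × 1.885 × 0.768 = 0.76871808.
That corresponds to a decrease of 23.13%.

-23.13%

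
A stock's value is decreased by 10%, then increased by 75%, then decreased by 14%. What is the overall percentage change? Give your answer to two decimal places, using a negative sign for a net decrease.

A 10% decrease multiplies by 0.9.
Then a 75% increase: 0.9 × 1.75 = 1.575.
Then a 14% decrease: 1.575 × 0.86 = 1.3545.
Overall factor 1.3545, i.e. 35.45%.

35.45%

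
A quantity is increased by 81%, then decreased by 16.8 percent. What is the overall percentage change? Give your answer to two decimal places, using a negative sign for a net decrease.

50.59%

An 81% increase multiplies by 1.81.
Then a 16.8% decrease: 1.81 × 0.832 = 1.50592.
Overall factor 1.50592, i.e. 50.59%.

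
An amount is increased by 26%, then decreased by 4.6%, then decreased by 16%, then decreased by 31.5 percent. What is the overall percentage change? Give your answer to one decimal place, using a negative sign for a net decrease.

The combined multiplier is 1.26 × 0.954 × 0.84 × 0.685 = 0.691653816.
That corresponds to a decrease of 30.8%.

-30.8%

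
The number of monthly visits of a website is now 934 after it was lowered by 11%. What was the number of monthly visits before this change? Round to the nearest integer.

The overall multiplier applied was 0.89.
So the original number of monthly visits was 934 ÷ 0.89 ≈ 1,049.

1,049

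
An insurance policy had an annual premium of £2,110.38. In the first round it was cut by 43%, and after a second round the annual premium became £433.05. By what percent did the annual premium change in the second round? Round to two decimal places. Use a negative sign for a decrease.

-64.00%

After the first round: £2,110.38 × 0.57 = £1202.9166.
Second-round multiplier: £433.05 ÷ £1202.9166 ≈ 0.36.
That is a change of -64.00%.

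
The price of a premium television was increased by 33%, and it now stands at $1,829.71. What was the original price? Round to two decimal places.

The overall multiplier applied was 1.33.
So the original price was $1,829.71 ÷ 1.33 ≈ $1,375.72.

$1,375.72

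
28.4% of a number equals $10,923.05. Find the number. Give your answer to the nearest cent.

$38,461.44

$10,923.05 ÷ 0.284 ≈ $38,461.44.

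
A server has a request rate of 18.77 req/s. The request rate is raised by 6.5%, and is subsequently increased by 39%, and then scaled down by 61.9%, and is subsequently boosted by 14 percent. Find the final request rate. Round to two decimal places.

12.07 req/s

Each change multiplies by a factor: 1.065 × 1.39 × 0.381 × 1.14 = 0.642975219.
18.77 × 0.642975219 = 12.06864486063 ≈ 12.07.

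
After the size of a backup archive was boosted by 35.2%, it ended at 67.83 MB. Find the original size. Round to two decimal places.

50.17 MB

The overall multiplier applied was 1.352.
So the original size was 67.83 ÷ 1.352 ≈ 50.17 MB.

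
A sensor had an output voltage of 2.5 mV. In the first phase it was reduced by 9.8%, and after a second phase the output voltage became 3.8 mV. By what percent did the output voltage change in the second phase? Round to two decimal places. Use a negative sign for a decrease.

68.51%

After the first phase: 2.5 × 0.902 = 2.255.
Second-phase multiplier: 3.8 ÷ 2.255 ≈ 1.685144.
That is a change of 68.51%.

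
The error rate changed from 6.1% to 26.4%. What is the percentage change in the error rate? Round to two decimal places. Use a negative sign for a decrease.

332.79%

The change is 26.4 − 6.1 = 20.3 percentage points.
Relative to the original 6.1%, that is 20.3 ÷ 6.1 ≈ 332.79%.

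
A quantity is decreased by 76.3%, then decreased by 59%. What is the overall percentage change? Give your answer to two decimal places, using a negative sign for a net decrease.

The combined multiplier is 0.237 × 0.41 = 0.09717.
That corresponds to a decrease of 90.28%.

-90.28%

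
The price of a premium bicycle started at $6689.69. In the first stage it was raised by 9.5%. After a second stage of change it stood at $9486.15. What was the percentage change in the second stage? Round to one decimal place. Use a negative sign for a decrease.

29.5%

After the first stage: $6689.69 × 1.095 = $7325.21055.
Second-stage multiplier: $9486.15 ÷ $7325.21055 ≈ 1.295.
That is a change of 29.5%.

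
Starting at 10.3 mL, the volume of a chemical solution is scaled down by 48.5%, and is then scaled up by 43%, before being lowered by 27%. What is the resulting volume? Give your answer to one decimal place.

Apply the 48.5% decrease: 10.3 × 0.515 = 5.3045.
After the 43% increase: 5.3045 × 1.43 = 7.585435.
After the 27% decrease: 7.585435 × 0.73 = 5.53736755 ≈ 5.5.

5.5 mL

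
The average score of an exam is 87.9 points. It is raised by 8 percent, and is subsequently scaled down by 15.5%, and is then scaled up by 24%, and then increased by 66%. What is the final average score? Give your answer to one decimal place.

165.1 points

Each change multiplies by a factor: 1.08 × 0.845 × 1.24 × 1.66 = 1.87849584.
87.9 × 1.87849584 = 165.119784336 ≈ 165.1.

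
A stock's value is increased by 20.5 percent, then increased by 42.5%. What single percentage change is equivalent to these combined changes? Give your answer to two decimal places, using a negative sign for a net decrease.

71.71%

The combined multiplier is 1.205 × 1.425 = 1.717125.
That corresponds to an increase of 71.71%.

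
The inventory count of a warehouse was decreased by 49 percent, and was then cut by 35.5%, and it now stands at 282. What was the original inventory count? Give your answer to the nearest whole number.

857

Undoing the 35.5% decrease: 282 ÷ 0.645 ≈ 437.209302.
Undoing the 49% decrease: 437.209302 ÷ 0.51 ≈ 857.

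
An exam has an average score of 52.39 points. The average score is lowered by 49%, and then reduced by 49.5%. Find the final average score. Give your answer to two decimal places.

49% decrease: 52.39 × 0.51 = 26.7189.
Apply the 49.5% decrease: 26.7189 × 0.505 = 13.4930445 ≈ 13.49.

13.49 points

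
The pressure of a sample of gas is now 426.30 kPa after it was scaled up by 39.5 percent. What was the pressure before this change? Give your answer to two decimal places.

The overall multiplier applied was 1.395.
So the original pressure was 426.30 ÷ 1.395 ≈ 305.59 kPa.

305.59 kPa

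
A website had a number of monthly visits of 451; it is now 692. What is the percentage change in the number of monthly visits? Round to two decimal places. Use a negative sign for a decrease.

Change: 692 − 451 = 241.
Relative to the original: 241 ÷ 451 ≈ 53.44%.

53.44%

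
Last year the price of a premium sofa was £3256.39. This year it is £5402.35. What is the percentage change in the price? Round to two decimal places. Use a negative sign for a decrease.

65.90%

Change: £5402.35 − £3256.39 = £2145.96.
Relative to the original: £2145.96 ÷ £3256.39 ≈ 65.90%.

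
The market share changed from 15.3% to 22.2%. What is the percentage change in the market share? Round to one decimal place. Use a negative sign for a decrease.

45.1%

The change is 22.2 − 15.3 = 6.9 percentage points.
Relative to the original 15.3%, that is 6.9 ÷ 15.3 ≈ 45.1%.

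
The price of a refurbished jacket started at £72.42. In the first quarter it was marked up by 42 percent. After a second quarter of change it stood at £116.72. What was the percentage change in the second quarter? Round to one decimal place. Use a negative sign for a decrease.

After the first quarter: £72.42 × 1.42 = £102.8364.
Second-quarter multiplier: £116.72 ÷ £102.8364 ≈ 1.13501.
That is a change of 13.5%.

13.5%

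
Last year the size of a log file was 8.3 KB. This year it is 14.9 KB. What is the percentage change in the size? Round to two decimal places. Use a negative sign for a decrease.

79.52%

Change: 14.9 − 8.3 = 6.6.
Relative to the original: 6.6 ÷ 8.3 ≈ 79.52%.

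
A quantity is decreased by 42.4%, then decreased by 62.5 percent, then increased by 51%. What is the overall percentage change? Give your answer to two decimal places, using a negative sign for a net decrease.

The combined multiplier is 0.576 × 0.375 × 1.51 = 0.32616.
That corresponds to a decrease of 67.38%.

-67.38%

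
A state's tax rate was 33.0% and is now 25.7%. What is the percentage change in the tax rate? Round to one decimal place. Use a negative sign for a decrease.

The change is 25.7 − 33.0 = -7.3 percentage points.
Relative to the original 33.0%, that is -7.3 ÷ 33.0 ≈ -22.1%.

-22.1%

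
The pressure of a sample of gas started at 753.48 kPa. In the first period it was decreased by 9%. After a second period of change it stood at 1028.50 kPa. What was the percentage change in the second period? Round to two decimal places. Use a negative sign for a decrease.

After the first period: 753.48 × 0.91 = 685.6668.
Second-period multiplier: 1028.50 ÷ 685.6668 ≈ 1.5.
That is a change of 50.00%.

50.00%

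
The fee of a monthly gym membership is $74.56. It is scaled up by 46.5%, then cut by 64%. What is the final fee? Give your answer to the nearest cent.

$39.32

Apply the 46.5% increase: $74.56 × 1.465 = $109.2304.
After the 64% decrease: $109.2304 × 0.36 = $39.322944 ≈ $39.32.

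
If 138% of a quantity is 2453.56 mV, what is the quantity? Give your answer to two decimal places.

2453.56 mV ÷ 1.38 ≈ 1777.94 mV.

1777.94 mV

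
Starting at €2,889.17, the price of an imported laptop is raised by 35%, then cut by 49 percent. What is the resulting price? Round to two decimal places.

€1,989.19

35% increase: €2,889.17 × 1.35 = €3900.3795.
49% decrease: €3900.3795 × 0.51 = €1989.193545 ≈ €1,989.19.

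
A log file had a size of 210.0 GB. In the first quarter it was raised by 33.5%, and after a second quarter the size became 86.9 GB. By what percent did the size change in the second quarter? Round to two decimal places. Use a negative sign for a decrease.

After the first quarter: 210.0 × 1.335 = 280.35.
Second-quarter multiplier: 86.9 ÷ 280.35 ≈ 0.30997.
That is a change of -69.00%.

-69.00%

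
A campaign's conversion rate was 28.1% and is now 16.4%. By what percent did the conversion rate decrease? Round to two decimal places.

The change is 16.4 − 28.1 = -11.7 percentage points.
Relative to the original 28.1%, that is -11.7 ÷ 28.1 ≈ -41.64%.
So the conversion rate fell by 41.64%.

41.64%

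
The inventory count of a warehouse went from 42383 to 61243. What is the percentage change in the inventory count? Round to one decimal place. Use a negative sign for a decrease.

44.5%

Change: 61243 − 42383 = 18860.
Relative to the original: 18860 ÷ 42383 ≈ 44.5%.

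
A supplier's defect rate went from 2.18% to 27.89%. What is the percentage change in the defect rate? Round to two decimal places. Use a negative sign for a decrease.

1179.36%

The change is 27.89 − 2.18 = 25.71 percentage points.
Relative to the original 2.18%, that is 25.71 ÷ 2.18 ≈ 1179.36%.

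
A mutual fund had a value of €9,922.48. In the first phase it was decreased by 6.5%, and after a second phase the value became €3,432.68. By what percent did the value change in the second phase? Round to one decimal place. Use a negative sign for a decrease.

-63.0%

After the first phase: €9,922.48 × 0.935 = €9277.5188.
Second-phase multiplier: €3,432.68 ÷ €9277.5188 ≈ 0.37.
That is a change of -63.0%.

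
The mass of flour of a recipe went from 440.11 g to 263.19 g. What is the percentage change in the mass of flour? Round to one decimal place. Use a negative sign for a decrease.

Change: 263.19 − 440.11 = -176.92.
Relative to the original: -176.92 ÷ 440.11 ≈ -40.2%.

-40.2%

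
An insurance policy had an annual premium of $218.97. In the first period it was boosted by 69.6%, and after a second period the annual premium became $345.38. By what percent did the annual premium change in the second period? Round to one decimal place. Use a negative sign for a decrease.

After the first period: $218.97 × 1.696 = $371.37312.
Second-period multiplier: $345.38 ÷ $371.37312 ≈ 0.93001.
That is a change of -7.0%.

-7.0%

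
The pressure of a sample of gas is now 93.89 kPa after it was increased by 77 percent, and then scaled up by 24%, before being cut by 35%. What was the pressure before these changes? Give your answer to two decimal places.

The overall multiplier applied was 1.77 × 1.24 × 0.65 = 1.42662.
So the original pressure was 93.89 ÷ 1.42662 ≈ 65.81 kPa.

65.81 kPa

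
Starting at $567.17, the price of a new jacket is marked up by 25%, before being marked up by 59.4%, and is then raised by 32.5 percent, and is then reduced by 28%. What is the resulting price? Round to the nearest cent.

Each change multiplies by a factor: 1.25 × 1.594 × 1.325 × 0.72 = 1.900845.
$567.17 × 1.900845 = $1078.10225865 ≈ $1078.10.

$1078.10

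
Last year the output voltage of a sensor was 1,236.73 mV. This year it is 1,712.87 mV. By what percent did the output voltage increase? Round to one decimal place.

Change: 1,712.87 − 1,236.73 = 476.14.
Relative to the original: 476.14 ÷ 1,236.73 ≈ 38.5%.
So the output voltage increased by 38.5%.

38.5%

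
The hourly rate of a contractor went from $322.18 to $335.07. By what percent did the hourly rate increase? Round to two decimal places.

4.00%

Change: $335.07 − $322.18 = $12.89.
Relative to the original: $12.89 ÷ $322.18 ≈ 4.00%.
So the hourly rate increased by 4.00%.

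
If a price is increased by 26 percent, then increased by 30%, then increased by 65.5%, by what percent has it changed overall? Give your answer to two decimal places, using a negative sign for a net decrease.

A 26% increase multiplies by 1.26.
Then a 30% increase: 1.26 × 1.3 = 1.638.
Then a 65.5% increase: 1.638 × 1.655 = 2.71089.
Overall factor 2.71089, i.e. 171.09%.

171.09%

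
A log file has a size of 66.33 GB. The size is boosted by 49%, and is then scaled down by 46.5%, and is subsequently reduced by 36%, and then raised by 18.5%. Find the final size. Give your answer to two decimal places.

Each change multiplies by a factor: 1.49 × 0.535 × 0.64 × 1.185 = 0.60455856.
66.33 × 0.60455856 = 40.1003692848 ≈ 40.10.

40.10 GB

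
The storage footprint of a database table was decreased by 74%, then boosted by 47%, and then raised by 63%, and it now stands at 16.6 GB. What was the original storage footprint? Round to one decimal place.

Undoing the 63% increase: 16.6 ÷ 1.63 ≈ 10.184049.
Undoing the 47% increase: 10.184049 ÷ 1.47 ≈ 6.927924.
Undoing the 74% decrease: 6.927924 ÷ 0.26 ≈ 26.6 GB.

26.6 GB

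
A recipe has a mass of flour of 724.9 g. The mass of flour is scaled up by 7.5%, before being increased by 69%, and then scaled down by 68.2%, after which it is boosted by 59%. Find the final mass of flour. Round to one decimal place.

After the 7.5% increase: 724.9 × 1.075 = 779.2675.
Apply the 69% increase: 779.2675 × 1.69 = 1316.962075.
68.2% decrease: 1316.962075 × 0.318 = 418.79393985.
Apply the 59% increase: 418.79393985 × 1.59 = 665.8823643615 ≈ 665.9.

665.9 g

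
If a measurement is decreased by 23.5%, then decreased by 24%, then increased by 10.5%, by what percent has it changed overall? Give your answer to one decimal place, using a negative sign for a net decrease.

A 23.5% decrease multiplies by 0.765.
Then a 24% decrease: 0.765 × 0.76 = 0.5814.
Then a 10.5% increase: 0.5814 × 1.105 = 0.642447.
Overall factor 0.642447, i.e. -35.8%.

-35.8%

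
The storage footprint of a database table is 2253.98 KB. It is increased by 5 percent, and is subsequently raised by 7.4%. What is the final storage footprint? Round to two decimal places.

Each change multiplies by a factor: 1.05 × 1.074 = 1.1277.
2253.98 × 1.1277 = 2541.813246 ≈ 2541.81.

2541.81 KB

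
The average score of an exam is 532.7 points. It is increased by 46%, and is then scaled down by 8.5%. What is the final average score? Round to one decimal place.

46% increase: 532.7 × 1.46 = 777.742.
8.5% decrease: 777.742 × 0.915 = 711.63393 ≈ 711.6.

711.6 points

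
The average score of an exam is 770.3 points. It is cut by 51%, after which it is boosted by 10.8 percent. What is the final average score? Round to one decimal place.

418.2 points

51% decrease: 770.3 × 0.49 = 377.447.
Apply the 10.8% increase: 377.447 × 1.108 = 418.211276 ≈ 418.2.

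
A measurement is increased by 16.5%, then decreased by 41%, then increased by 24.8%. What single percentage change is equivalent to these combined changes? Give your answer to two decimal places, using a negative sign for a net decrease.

-14.22%

The combined multiplier is 1.165 × 0.59 × 1.248 = 0.8578128.
That corresponds to a decrease of 14.22%.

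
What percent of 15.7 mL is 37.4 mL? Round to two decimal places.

37.4 mL ÷ 15.7 mL ≈ 238.22%.

238.22%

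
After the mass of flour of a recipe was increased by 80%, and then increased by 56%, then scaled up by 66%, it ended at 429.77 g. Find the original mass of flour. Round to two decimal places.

Undoing the 66% increase: 429.77 ÷ 1.66 ≈ 258.89759.
Undoing the 56% increase: 258.89759 ÷ 1.56 ≈ 165.959994.
Undoing the 80% increase: 165.959994 ÷ 1.8 ≈ 92.20 g.

92.20 g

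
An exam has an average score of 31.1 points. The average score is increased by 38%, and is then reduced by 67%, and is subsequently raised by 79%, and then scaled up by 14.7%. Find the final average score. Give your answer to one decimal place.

After the 38% increase: 31.1 × 1.38 = 42.918.
Apply the 67% decrease: 42.918 × 0.33 = 14.16294.
Apply the 79% increase: 14.16294 × 1.79 = 25.3516626.
14.7% increase: 25.3516626 × 1.147 = 29.0783570022 ≈ 29.1.

29.1 points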